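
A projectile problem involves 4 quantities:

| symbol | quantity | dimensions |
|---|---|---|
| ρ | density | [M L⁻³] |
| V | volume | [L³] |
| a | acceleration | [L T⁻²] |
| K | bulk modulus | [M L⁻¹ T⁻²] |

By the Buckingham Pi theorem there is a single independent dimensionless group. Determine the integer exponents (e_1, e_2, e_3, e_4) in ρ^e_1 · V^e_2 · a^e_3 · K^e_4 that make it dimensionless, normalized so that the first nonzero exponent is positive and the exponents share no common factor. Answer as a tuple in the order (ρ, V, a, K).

M: e_1·(1) + e_2·(0) + e_3·(0) + e_4·(1) = 0
L: e_1·(-3) + e_2·(3) + e_3·(1) + e_4·(-1) = 0
T: e_1·(0) + e_2·(0) + e_3·(-2) + e_4·(-2) = 0
Solving this homogeneous linear system for the smallest-integer solution (first nonzero entry positive) gives (3, 1, 3, -3).

(3, 1, 3, -3)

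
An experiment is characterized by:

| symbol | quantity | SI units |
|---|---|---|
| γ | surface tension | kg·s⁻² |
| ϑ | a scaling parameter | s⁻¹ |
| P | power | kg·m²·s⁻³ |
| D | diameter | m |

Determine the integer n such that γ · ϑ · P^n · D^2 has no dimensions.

-1

Balance the M exponent: (1)·n from P, plus (1) + (0) + 2·(0) = 1 from the rest, must sum to zero.
n + 1 = 0, so n = -1.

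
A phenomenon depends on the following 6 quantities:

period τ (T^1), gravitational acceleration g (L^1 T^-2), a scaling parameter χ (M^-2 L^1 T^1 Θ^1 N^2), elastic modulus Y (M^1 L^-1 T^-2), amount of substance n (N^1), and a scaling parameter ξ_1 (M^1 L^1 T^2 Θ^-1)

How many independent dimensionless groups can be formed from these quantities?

There are 6 variables and 5 base dimensions (M, L, T, Θ, N).
The dimension matrix has rank 5.
Independent dimensionless groups: 6 − 5 = 1.

1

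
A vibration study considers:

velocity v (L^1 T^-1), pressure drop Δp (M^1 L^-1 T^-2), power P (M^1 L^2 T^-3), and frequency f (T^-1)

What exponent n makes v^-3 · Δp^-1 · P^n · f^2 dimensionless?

Balance the M exponent: (1)·n from P, plus −3·(0) − (1) + 2·(0) = -1 from the rest, must sum to zero.
n − 1 = 0, so n = 1.

1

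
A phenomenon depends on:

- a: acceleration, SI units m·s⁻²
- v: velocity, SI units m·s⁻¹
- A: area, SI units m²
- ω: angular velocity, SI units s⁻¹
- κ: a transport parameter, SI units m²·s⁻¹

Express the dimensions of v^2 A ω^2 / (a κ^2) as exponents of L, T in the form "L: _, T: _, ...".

L: -1, T: 0

Collect each base-dimension exponent across the product:
  L: −(1) + 2·(1) + (2) + 2·(0) − 2·(2) = -1
  T: −(-2) + 2·(-1) + (0) + 2·(-1) − 2·(-1) = 0
So the dimensions are [L⁻¹].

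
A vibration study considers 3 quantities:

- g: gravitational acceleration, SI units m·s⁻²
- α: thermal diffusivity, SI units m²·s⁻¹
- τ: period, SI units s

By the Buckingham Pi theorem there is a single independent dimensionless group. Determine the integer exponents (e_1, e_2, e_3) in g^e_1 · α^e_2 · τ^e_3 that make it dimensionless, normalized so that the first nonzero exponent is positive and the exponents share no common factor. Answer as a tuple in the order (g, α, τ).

L: e_1·(1) + e_2·(2) + e_3·(0) = 0
T: e_1·(-2) + e_2·(-1) + e_3·(1) = 0
Solving this homogeneous linear system for the smallest-integer solution (first nonzero entry positive) gives (2, -1, 3).

(2, -1, 3)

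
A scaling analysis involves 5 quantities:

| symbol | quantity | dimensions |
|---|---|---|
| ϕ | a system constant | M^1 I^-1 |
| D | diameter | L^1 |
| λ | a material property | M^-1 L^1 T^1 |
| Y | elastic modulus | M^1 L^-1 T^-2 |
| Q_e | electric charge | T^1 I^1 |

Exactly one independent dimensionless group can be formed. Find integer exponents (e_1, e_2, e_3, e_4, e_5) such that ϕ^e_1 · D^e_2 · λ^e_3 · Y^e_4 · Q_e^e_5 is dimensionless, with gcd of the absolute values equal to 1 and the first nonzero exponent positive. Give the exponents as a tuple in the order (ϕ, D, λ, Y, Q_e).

(1, -1, 3, 2, 1)

M: e_1·(1) + e_2·(0) + e_3·(-1) + e_4·(1) + e_5·(0) = 0
L: e_1·(0) + e_2·(1) + e_3·(1) + e_4·(-1) + e_5·(0) = 0
T: e_1·(0) + e_2·(0) + e_3·(1) + e_4·(-2) + e_5·(1) = 0
I: e_1·(-1) + e_2·(0) + e_3·(0) + e_4·(0) + e_5·(1) = 0
Solving this homogeneous linear system for the smallest-integer solution (first nonzero entry positive) gives (1, -1, 3, 2, 1).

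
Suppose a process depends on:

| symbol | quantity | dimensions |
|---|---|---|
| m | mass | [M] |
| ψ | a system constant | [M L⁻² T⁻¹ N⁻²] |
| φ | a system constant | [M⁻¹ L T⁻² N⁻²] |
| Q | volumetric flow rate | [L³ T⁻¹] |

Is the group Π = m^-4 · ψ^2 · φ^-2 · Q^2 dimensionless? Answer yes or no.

Sum the exponent of each base dimension across the product:
  M: −4·[m]_M + 2·[ψ]_M − 2·[φ]_M + 2·[Q]_M = −4·(1) + 2·(1) − 2·(-1) + 2·(0) = 0
  L: −4·[m]_L + 2·[ψ]_L − 2·[φ]_L + 2·[Q]_L = −4·(0) + 2·(-2) − 2·(1) + 2·(3) = 0
  T: −4·[m]_T + 2·[ψ]_T − 2·[φ]_T + 2·[Q]_T = −4·(0) + 2·(-1) − 2·(-2) + 2·(-1) = 0
  N: −4·[m]_N + 2·[ψ]_N − 2·[φ]_N + 2·[Q]_N = −4·(0) + 2·(-2) − 2·(-2) + 2·(0) = 0
All base exponents vanish — dimensionless.

yes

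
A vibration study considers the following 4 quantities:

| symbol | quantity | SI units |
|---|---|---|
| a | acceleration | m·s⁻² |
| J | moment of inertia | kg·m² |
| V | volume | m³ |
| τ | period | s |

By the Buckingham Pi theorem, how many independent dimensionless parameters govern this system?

1

There are 4 variables and 3 base dimensions (M, L, T).
The dimension matrix has rank 3.
Independent dimensionless groups: 4 − 3 = 1.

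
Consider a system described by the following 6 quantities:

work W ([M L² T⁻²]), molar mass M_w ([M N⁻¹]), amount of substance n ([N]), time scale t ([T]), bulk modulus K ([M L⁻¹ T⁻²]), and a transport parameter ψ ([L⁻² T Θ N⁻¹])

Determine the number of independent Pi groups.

There are 6 variables and 5 base dimensions (M, L, T, Θ, N).
The dimension matrix has rank 5.
Independent dimensionless groups: 6 − 5 = 1.

1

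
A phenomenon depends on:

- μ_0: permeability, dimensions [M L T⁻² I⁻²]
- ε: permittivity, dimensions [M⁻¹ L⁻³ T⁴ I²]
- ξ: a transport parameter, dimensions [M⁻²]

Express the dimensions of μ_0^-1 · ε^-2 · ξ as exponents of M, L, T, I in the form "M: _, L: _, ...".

Collect each base-dimension exponent across the product:
  M: −(1) − 2·(-1) + (-2) = -1
  L: −(1) − 2·(-3) + (0) = 5
  T: −(-2) − 2·(4) + (0) = -6
  I: −(-2) − 2·(2) + (0) = -2
So the dimensions are [M⁻¹ L⁵ T⁻⁶ I⁻²].

M: -1, L: 5, T: -6, I: -2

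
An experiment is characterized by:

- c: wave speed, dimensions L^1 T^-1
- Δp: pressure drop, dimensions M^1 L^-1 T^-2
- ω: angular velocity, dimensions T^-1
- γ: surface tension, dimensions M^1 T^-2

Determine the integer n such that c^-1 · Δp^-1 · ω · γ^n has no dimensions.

1

Balance the M exponent: (1)·n from γ, plus −(0) − (1) + (0) = -1 from the rest, must sum to zero.
n − 1 = 0, so n = 1.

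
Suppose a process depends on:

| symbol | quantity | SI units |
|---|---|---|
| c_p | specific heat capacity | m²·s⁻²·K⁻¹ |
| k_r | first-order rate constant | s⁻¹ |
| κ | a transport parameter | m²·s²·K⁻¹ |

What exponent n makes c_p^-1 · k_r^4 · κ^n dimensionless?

Balance the L exponent: (2)·n from κ, plus −(2) + 4·(0) = -2 from the rest, must sum to zero.
2n − 2 = 0, so n = 1.

1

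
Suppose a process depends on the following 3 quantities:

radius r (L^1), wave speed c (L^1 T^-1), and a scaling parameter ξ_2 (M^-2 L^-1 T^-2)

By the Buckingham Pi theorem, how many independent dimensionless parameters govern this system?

There are 3 variables and 3 base dimensions (M, L, T).
The dimension matrix has rank 3.
Independent dimensionless groups: 3 − 3 = 0.

0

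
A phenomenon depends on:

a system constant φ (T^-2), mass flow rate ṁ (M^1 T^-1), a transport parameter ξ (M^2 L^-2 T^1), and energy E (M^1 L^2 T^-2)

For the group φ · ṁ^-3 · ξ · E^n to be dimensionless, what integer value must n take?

Balance the M exponent: (1)·n from E, plus (0) − 3·(1) + (2) = -1 from the rest, must sum to zero.
n − 1 = 0, so n = 1.

1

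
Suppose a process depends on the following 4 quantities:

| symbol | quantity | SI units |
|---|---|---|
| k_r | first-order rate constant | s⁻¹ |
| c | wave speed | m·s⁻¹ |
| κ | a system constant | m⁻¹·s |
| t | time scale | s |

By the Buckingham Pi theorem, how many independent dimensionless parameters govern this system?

There are 4 variables and 2 base dimensions (L, T).
The dimension matrix has rank 2.
Independent dimensionless groups: 4 − 2 = 2.

2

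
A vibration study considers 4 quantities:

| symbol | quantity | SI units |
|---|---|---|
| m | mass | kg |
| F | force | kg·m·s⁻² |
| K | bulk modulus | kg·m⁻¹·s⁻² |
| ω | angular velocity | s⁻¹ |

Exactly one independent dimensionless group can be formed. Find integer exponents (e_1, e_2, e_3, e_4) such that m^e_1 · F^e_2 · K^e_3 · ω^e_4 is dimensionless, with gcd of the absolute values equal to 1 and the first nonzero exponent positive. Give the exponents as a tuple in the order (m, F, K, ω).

(2, -1, -1, 4)

M: e_1·(1) + e_2·(1) + e_3·(1) + e_4·(0) = 0
L: e_1·(0) + e_2·(1) + e_3·(-1) + e_4·(0) = 0
T: e_1·(0) + e_2·(-2) + e_3·(-2) + e_4·(-1) = 0
Solving this homogeneous linear system for the smallest-integer solution (first nonzero entry positive) gives (2, -1, -1, 4).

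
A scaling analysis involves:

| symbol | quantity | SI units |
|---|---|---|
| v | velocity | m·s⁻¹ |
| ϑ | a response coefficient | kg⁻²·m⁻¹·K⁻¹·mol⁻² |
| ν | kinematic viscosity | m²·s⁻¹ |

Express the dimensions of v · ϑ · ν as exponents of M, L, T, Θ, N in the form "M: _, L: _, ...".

Collect each base-dimension exponent across the product:
  M: (0) + (-2) + (0) = -2
  L: (1) + (-1) + (2) = 2
  T: (-1) + (0) + (-1) = -2
  Θ: (0) + (-1) + (0) = -1
  N: (0) + (-2) + (0) = -2
So the dimensions are [M⁻² L² T⁻² Θ⁻¹ N⁻²].

M: -2, L: 2, T: -2, Θ: -1, N: -2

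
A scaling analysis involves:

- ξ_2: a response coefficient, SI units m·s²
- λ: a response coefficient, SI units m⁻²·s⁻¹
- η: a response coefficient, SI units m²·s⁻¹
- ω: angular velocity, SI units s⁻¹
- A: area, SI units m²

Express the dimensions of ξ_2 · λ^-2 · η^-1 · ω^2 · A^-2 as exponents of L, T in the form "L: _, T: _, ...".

Collect each base-dimension exponent across the product:
  L: (1) − 2·(-2) − (2) + 2·(0) − 2·(2) = -1
  T: (2) − 2·(-1) − (-1) + 2·(-1) − 2·(0) = 3
So the dimensions are [L⁻¹ T³].

L: -1, T: 3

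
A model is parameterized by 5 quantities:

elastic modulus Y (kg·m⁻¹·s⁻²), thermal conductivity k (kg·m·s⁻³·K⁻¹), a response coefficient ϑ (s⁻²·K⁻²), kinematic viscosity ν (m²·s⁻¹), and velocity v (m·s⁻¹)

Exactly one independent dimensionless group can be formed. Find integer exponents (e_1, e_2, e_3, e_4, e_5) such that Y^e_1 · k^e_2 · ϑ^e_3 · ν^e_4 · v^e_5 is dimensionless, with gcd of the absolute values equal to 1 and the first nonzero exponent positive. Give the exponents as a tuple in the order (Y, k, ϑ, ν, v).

(2, -2, 1, 4, -4)

M: e_1·(1) + e_2·(1) + e_3·(0) + e_4·(0) + e_5·(0) = 0
L: e_1·(-1) + e_2·(1) + e_3·(0) + e_4·(2) + e_5·(1) = 0
T: e_1·(-2) + e_2·(-3) + e_3·(-2) + e_4·(-1) + e_5·(-1) = 0
Θ: e_1·(0) + e_2·(-1) + e_3·(-2) + e_4·(0) + e_5·(0) = 0
Solving this homogeneous linear system for the smallest-integer solution (first nonzero entry positive) gives (2, -2, 1, 4, -4).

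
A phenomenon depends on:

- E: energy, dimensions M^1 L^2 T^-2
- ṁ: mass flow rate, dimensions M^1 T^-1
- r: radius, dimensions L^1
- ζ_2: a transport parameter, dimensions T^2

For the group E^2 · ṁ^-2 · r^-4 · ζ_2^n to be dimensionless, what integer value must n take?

Balance the T exponent: (2)·n from ζ_2, plus 2·(-2) − 2·(-1) − 4·(0) = -2 from the rest, must sum to zero.
2n − 2 = 0, so n = 1.

1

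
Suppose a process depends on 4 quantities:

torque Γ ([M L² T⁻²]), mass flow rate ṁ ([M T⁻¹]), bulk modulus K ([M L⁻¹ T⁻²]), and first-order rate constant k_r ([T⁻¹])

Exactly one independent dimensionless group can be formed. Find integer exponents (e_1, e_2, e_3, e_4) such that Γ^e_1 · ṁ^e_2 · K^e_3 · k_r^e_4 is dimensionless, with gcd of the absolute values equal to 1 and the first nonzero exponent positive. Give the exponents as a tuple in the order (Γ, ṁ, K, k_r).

(1, -3, 2, -3)

M: e_1·(1) + e_2·(1) + e_3·(1) + e_4·(0) = 0
L: e_1·(2) + e_2·(0) + e_3·(-1) + e_4·(0) = 0
T: e_1·(-2) + e_2·(-1) + e_3·(-2) + e_4·(-1) = 0
Solving this homogeneous linear system for the smallest-integer solution (first nonzero entry positive) gives (1, -3, 2, -3).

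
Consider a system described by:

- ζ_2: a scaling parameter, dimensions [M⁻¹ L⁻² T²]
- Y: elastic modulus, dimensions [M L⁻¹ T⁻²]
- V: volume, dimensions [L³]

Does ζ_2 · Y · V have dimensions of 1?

yes

Sum the exponent of each base dimension across the product:
  M: [ζ_2]_M + [Y]_M + [V]_M = (-1) + (1) + (0) = 0
  L: [ζ_2]_L + [Y]_L + [V]_L = (-2) + (-1) + (3) = 0
  T: [ζ_2]_T + [Y]_T + [V]_T = (2) + (-2) + (0) = 0
All base exponents vanish — dimensionless.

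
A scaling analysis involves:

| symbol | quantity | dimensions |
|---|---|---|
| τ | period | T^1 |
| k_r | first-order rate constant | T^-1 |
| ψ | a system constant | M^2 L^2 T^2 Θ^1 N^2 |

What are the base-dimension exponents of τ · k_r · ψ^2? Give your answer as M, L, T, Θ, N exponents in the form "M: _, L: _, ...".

Collect each base-dimension exponent across the product:
  M: (0) + (0) + 2·(2) = 4
  L: (0) + (0) + 2·(2) = 4
  T: (1) + (-1) + 2·(2) = 4
  Θ: (0) + (0) + 2·(1) = 2
  N: (0) + (0) + 2·(2) = 4
So the dimensions are [M⁴ L⁴ T⁴ Θ² N⁴].

M: 4, L: 4, T: 4, Θ: 2, N: 4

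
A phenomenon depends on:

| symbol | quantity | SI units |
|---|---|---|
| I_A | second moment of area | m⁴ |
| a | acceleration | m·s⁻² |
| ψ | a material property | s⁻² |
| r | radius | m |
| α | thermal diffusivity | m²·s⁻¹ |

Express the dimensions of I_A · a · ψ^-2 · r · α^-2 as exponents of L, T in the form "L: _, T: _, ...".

L: 2, T: 4

Collect each base-dimension exponent across the product:
  L: (4) + (1) − 2·(0) + (1) − 2·(2) = 2
  T: (0) + (-2) − 2·(-2) + (0) − 2·(-1) = 4
So the dimensions are [L² T⁴].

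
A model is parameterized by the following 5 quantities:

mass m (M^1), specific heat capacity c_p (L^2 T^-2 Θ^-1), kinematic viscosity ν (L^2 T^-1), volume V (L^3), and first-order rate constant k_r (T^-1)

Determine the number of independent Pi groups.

1

There are 5 variables and 4 base dimensions (M, L, T, Θ).
The dimension matrix has rank 4.
Independent dimensionless groups: 5 − 4 = 1.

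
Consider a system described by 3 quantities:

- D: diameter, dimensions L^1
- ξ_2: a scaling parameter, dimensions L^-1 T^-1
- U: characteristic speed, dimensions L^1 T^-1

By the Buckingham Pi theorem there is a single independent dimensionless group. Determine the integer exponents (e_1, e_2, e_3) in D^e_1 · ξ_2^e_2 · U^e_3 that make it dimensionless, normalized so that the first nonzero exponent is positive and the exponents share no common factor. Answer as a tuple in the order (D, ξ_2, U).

L: e_1·(1) + e_2·(-1) + e_3·(1) = 0
T: e_1·(0) + e_2·(-1) + e_3·(-1) = 0
Solving this homogeneous linear system for the smallest-integer solution (first nonzero entry positive) gives (2, 1, -1).

(2, 1, -1)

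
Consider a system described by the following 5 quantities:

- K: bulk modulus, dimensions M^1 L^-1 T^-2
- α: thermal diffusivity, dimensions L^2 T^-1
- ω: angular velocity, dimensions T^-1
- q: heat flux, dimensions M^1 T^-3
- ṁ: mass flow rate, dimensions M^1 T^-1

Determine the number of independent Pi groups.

2

There are 5 variables and 3 base dimensions (M, L, T).
The dimension matrix has rank 3.
Independent dimensionless groups: 5 − 3 = 2.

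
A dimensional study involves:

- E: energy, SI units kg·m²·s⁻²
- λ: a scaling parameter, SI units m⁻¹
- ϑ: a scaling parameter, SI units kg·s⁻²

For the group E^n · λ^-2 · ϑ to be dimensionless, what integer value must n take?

Balance the M exponent: (1)·n from E, plus −2·(0) + (1) = 1 from the rest, must sum to zero.
n + 1 = 0, so n = -1.

-1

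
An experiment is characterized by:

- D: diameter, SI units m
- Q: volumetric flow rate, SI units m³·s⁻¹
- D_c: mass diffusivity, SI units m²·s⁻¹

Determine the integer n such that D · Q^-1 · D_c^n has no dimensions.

Balance the L exponent: (2)·n from D_c, plus (1) − (3) = -2 from the rest, must sum to zero.
2n − 2 = 0, so n = 1.

1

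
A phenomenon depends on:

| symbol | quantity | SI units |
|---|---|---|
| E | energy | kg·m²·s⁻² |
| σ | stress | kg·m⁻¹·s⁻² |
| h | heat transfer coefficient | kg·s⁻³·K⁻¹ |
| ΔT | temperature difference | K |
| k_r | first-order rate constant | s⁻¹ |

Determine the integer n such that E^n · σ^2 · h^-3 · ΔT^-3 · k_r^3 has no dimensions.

Balance the M exponent: (1)·n from E, plus 2·(1) − 3·(1) − 3·(0) + 3·(0) = -1 from the rest, must sum to zero.
n − 1 = 0, so n = 1.

1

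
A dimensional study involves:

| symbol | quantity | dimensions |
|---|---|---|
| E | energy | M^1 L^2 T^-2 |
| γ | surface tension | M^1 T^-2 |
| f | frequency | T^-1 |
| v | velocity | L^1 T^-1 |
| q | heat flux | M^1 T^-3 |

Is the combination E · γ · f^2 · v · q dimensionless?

Sum the exponent of each base dimension across the product:
  M: [E]_M + [γ]_M + 2·[f]_M + [v]_M + [q]_M = (1) + (1) + 2·(0) + (0) + (1) = 3
  L: [E]_L + [γ]_L + 2·[f]_L + [v]_L + [q]_L = (2) + (0) + 2·(0) + (1) + (0) = 3
  T: [E]_T + [γ]_T + 2·[f]_T + [v]_T + [q]_T = (-2) + (-2) + 2·(-1) + (-1) + (-3) = -10
Net dimensions [M³ L³ T⁻¹⁰] ≠ [1] — not dimensionless.

no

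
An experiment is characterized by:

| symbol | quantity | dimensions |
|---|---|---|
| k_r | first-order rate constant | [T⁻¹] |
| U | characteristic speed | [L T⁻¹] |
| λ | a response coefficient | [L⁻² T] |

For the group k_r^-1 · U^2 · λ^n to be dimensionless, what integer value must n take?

1

Balance the L exponent: (-2)·n from λ, plus −(0) + 2·(1) = 2 from the rest, must sum to zero.
-2n + 2 = 0, so n = 1.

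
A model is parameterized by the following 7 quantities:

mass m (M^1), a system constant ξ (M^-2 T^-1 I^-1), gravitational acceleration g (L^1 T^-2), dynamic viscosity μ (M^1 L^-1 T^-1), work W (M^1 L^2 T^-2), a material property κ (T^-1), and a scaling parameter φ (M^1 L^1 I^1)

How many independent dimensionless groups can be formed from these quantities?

There are 7 variables and 4 base dimensions (M, L, T, I).
The dimension matrix has rank 4.
Independent dimensionless groups: 7 − 4 = 3.

3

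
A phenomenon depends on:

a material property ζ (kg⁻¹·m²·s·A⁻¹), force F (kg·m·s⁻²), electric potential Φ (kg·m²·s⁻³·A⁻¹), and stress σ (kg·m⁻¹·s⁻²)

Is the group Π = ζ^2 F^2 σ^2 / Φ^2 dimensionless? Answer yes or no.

Sum the exponent of each base dimension across the product:
  M: 2·[ζ]_M + 2·[F]_M − 2·[Φ]_M + 2·[σ]_M = 2·(-1) + 2·(1) − 2·(1) + 2·(1) = 0
  L: 2·[ζ]_L + 2·[F]_L − 2·[Φ]_L + 2·[σ]_L = 2·(2) + 2·(1) − 2·(2) + 2·(-1) = 0
  T: 2·[ζ]_T + 2·[F]_T − 2·[Φ]_T + 2·[σ]_T = 2·(1) + 2·(-2) − 2·(-3) + 2·(-2) = 0
  I: 2·[ζ]_I + 2·[F]_I − 2·[Φ]_I + 2·[σ]_I = 2·(-1) + 2·(0) − 2·(-1) + 2·(0) = 0
All base exponents vanish — dimensionless.

yes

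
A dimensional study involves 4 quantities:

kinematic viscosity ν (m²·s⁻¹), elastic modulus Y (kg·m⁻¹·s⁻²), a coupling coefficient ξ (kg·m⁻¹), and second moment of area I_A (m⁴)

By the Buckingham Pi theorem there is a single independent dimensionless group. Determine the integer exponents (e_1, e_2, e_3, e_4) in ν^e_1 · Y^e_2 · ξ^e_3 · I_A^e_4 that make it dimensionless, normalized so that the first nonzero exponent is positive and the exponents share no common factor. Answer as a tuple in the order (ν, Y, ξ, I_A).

(2, -1, 1, -1)

M: e_1·(0) + e_2·(1) + e_3·(1) + e_4·(0) = 0
L: e_1·(2) + e_2·(-1) + e_3·(-1) + e_4·(4) = 0
T: e_1·(-1) + e_2·(-2) + e_3·(0) + e_4·(0) = 0
Solving this homogeneous linear system for the smallest-integer solution (first nonzero entry positive) gives (2, -1, 1, -1).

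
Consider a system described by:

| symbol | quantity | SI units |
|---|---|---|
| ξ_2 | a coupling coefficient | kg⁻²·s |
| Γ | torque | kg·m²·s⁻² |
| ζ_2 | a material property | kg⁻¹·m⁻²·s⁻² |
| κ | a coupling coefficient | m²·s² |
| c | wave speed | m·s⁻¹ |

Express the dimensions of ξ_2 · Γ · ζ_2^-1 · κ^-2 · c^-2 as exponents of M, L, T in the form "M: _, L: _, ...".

Collect each base-dimension exponent across the product:
  M: (-2) + (1) − (-1) − 2·(0) − 2·(0) = 0
  L: (0) + (2) − (-2) − 2·(2) − 2·(1) = -2
  T: (1) + (-2) − (-2) − 2·(2) − 2·(-1) = -1
So the dimensions are [L⁻² T⁻¹].

M: 0, L: -2, T: -1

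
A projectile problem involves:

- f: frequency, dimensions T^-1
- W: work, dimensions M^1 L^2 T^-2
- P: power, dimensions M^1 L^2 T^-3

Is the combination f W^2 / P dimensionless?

no

Sum the exponent of each base dimension across the product:
  M: [f]_M + 2·[W]_M − [P]_M = (0) + 2·(1) − (1) = 1
  L: [f]_L + 2·[W]_L − [P]_L = (0) + 2·(2) − (2) = 2
  T: [f]_T + 2·[W]_T − [P]_T = (-1) + 2·(-2) − (-3) = -2
Net dimensions [M L² T⁻²] ≠ [1] — not dimensionless.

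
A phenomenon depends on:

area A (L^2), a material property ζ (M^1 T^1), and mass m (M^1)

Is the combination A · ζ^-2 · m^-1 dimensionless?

no

Sum the exponent of each base dimension across the product:
  M: [A]_M − 2·[ζ]_M − [m]_M = (0) − 2·(1) − (1) = -3
  L: [A]_L − 2·[ζ]_L − [m]_L = (2) − 2·(0) − (0) = 2
  T: [A]_T − 2·[ζ]_T − [m]_T = (0) − 2·(1) − (0) = -2
Net dimensions [M⁻³ L² T⁻²] ≠ [1] — not dimensionless.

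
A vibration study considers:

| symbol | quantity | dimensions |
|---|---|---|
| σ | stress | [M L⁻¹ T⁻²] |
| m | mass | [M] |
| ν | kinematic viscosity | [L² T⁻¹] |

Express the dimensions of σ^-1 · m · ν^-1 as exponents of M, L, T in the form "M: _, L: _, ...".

Collect each base-dimension exponent across the product:
  M: −(1) + (1) − (0) = 0
  L: −(-1) + (0) − (2) = -1
  T: −(-2) + (0) − (-1) = 3
So the dimensions are [L⁻¹ T³].

M: 0, L: -1, T: 3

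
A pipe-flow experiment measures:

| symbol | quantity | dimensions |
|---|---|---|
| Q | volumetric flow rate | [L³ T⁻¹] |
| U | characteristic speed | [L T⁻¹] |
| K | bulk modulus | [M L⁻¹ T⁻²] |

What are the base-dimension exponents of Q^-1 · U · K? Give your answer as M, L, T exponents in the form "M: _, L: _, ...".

M: 1, L: -3, T: -2

Collect each base-dimension exponent across the product:
  M: −(0) + (0) + (1) = 1
  L: −(3) + (1) + (-1) = -3
  T: −(-1) + (-1) + (-2) = -2
So the dimensions are [M L⁻³ T⁻²].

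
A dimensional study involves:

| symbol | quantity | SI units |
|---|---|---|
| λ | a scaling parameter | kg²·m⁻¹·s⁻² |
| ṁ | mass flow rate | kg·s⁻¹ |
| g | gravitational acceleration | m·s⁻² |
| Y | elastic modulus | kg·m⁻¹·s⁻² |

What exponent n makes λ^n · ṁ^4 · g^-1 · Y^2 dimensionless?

Balance the M exponent: (2)·n from λ, plus 4·(1) − (0) + 2·(1) = 6 from the rest, must sum to zero.
2n + 6 = 0, so n = -3.

-3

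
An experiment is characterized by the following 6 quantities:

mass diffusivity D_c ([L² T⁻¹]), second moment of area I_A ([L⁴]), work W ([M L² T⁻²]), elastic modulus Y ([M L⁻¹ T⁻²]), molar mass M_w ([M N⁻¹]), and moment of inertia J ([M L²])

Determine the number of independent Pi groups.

2

There are 6 variables and 4 base dimensions (M, L, T, N).
The dimension matrix has rank 4.
Independent dimensionless groups: 6 − 4 = 2.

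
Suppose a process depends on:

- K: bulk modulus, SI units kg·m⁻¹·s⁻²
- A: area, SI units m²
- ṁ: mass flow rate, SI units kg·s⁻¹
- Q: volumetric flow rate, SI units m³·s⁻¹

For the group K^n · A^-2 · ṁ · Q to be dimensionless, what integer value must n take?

-1

Balance the M exponent: (1)·n from K, plus −2·(0) + (1) + (0) = 1 from the rest, must sum to zero.
n + 1 = 0, so n = -1.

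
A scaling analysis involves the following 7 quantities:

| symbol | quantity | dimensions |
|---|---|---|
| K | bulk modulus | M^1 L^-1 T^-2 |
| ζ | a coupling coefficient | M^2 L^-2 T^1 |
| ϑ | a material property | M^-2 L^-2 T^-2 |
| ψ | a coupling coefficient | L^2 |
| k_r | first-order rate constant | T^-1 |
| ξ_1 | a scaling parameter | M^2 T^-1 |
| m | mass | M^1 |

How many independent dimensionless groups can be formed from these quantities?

4

There are 7 variables and 3 base dimensions (M, L, T).
The dimension matrix has rank 3.
Independent dimensionless groups: 7 − 3 = 4.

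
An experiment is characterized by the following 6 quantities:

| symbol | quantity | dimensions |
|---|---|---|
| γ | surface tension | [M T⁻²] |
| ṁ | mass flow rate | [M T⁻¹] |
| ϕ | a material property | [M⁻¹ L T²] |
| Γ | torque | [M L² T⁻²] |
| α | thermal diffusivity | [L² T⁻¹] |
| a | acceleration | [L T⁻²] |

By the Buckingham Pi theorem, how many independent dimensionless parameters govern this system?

There are 6 variables and 3 base dimensions (M, L, T).
The dimension matrix has rank 3.
Independent dimensionless groups: 6 − 3 = 3.

3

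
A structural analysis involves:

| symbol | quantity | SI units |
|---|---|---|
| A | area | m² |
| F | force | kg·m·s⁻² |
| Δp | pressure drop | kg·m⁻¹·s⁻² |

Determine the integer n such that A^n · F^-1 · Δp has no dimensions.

Balance the L exponent: (2)·n from A, plus −(1) + (-1) = -2 from the rest, must sum to zero.
2n − 2 = 0, so n = 1.

1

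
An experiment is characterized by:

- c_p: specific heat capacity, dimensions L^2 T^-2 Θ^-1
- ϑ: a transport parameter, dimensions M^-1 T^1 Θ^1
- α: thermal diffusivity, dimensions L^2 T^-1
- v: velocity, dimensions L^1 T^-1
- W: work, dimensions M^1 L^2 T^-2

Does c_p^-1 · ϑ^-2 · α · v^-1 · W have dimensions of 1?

Sum the exponent of each base dimension across the product:
  M: −[c_p]_M − 2·[ϑ]_M + [α]_M − [v]_M + [W]_M = −(0) − 2·(-1) + (0) − (0) + (1) = 3
  L: −[c_p]_L − 2·[ϑ]_L + [α]_L − [v]_L + [W]_L = −(2) − 2·(0) + (2) − (1) + (2) = 1
  T: −[c_p]_T − 2·[ϑ]_T + [α]_T − [v]_T + [W]_T = −(-2) − 2·(1) + (-1) − (-1) + (-2) = -2
  Θ: −[c_p]_Θ − 2·[ϑ]_Θ + [α]_Θ − [v]_Θ + [W]_Θ = −(-1) − 2·(1) + (0) − (0) + (0) = -1
Net dimensions [M³ L T⁻² Θ⁻¹] ≠ [1] — not dimensionless.

no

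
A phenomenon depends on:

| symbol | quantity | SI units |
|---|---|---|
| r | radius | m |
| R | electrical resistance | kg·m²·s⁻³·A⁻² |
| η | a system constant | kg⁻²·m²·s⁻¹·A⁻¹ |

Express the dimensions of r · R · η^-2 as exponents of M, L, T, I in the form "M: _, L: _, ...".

M: 5, L: -1, T: -1, I: 0

Collect each base-dimension exponent across the product:
  M: (0) + (1) − 2·(-2) = 5
  L: (1) + (2) − 2·(2) = -1
  T: (0) + (-3) − 2·(-1) = -1
  I: (0) + (-2) − 2·(-1) = 0
So the dimensions are [M⁵ L⁻¹ T⁻¹].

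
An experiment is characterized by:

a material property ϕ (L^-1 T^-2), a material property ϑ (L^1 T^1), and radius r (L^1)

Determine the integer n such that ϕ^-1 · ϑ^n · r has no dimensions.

Balance the L exponent: (1)·n from ϑ, plus −(-1) + (1) = 2 from the rest, must sum to zero.
n + 2 = 0, so n = -2.

-2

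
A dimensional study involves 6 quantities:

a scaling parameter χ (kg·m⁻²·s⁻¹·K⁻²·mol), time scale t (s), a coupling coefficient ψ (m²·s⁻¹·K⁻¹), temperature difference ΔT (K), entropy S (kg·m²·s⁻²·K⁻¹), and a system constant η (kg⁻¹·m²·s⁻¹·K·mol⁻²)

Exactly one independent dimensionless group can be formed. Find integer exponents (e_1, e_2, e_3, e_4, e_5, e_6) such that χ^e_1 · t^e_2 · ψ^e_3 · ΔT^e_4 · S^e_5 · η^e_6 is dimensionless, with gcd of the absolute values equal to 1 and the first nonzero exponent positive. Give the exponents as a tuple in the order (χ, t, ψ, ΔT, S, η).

(2, 3, 2, 4, -1, 1)

M: e_1·(1) + e_2·(0) + e_3·(0) + e_4·(0) + e_5·(1) + e_6·(-1) = 0
L: e_1·(-2) + e_2·(0) + e_3·(2) + e_4·(0) + e_5·(2) + e_6·(2) = 0
T: e_1·(-1) + e_2·(1) + e_3·(-1) + e_4·(0) + e_5·(-2) + e_6·(-1) = 0
Θ: e_1·(-2) + e_2·(0) + e_3·(-1) + e_4·(1) + e_5·(-1) + e_6·(1) = 0
N: e_1·(1) + e_2·(0) + e_3·(0) + e_4·(0) + e_5·(0) + e_6·(-2) = 0
Solving this homogeneous linear system for the smallest-integer solution (first nonzero entry positive) gives (2, 3, 2, 4, -1, 1).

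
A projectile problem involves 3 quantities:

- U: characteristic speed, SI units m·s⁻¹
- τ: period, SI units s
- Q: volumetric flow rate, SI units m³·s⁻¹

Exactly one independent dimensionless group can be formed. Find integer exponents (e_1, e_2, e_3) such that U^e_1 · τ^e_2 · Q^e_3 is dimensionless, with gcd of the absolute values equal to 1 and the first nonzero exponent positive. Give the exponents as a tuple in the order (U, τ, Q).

(3, 2, -1)

L: e_1·(1) + e_2·(0) + e_3·(3) = 0
T: e_1·(-1) + e_2·(1) + e_3·(-1) = 0
Solving this homogeneous linear system for the smallest-integer solution (first nonzero entry positive) gives (3, 2, -1).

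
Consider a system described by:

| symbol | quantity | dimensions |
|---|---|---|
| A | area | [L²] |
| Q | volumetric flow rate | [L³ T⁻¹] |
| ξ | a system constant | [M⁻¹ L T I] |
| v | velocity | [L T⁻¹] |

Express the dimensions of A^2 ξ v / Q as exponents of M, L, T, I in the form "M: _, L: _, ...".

M: -1, L: 3, T: 1, I: 1

Collect each base-dimension exponent across the product:
  M: 2·(0) − (0) + (-1) + (0) = -1
  L: 2·(2) − (3) + (1) + (1) = 3
  T: 2·(0) − (-1) + (1) + (-1) = 1
  I: 2·(0) − (0) + (1) + (0) = 1
So the dimensions are [M⁻¹ L³ T I].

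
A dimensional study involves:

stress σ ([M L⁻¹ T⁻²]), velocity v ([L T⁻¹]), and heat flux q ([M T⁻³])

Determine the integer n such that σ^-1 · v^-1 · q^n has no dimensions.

Balance the M exponent: (1)·n from q, plus −(1) − (0) = -1 from the rest, must sum to zero.
n − 1 = 0, so n = 1.

1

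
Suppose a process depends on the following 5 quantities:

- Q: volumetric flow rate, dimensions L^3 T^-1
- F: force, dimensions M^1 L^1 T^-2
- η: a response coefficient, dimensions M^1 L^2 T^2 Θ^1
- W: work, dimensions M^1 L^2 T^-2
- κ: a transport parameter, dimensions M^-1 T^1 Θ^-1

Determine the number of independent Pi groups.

There are 5 variables and 4 base dimensions (M, L, T, Θ).
The dimension matrix has rank 4.
Independent dimensionless groups: 5 − 4 = 1.

1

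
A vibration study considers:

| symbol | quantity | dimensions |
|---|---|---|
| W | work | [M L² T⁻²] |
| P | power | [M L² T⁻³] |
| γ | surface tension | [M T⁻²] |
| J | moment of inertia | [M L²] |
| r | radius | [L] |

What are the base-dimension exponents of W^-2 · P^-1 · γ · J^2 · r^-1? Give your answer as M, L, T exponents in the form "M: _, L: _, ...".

M: 0, L: -3, T: 5

Collect each base-dimension exponent across the product:
  M: −2·(1) − (1) + (1) + 2·(1) − (0) = 0
  L: −2·(2) − (2) + (0) + 2·(2) − (1) = -3
  T: −2·(-2) − (-3) + (-2) + 2·(0) − (0) = 5
So the dimensions are [L⁻³ T⁵].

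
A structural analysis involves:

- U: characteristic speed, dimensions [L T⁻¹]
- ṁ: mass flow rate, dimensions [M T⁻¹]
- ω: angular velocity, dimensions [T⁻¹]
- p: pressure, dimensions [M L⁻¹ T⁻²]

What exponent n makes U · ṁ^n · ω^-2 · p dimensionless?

Balance the M exponent: (1)·n from ṁ, plus (0) − 2·(0) + (1) = 1 from the rest, must sum to zero.
n + 1 = 0, so n = -1.

-1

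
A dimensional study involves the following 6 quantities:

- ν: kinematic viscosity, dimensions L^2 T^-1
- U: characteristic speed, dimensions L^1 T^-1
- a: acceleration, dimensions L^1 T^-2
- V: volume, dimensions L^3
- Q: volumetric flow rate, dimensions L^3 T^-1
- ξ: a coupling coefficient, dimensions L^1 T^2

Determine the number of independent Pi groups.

There are 6 variables and 2 base dimensions (L, T).
The dimension matrix has rank 2.
Independent dimensionless groups: 6 − 2 = 4.

4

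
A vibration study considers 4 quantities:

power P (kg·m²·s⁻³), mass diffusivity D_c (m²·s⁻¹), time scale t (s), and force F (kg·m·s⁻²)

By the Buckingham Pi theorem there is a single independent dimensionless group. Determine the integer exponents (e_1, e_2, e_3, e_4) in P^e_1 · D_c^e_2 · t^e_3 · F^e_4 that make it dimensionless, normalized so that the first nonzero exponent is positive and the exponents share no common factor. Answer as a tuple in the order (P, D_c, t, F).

M: e_1·(1) + e_2·(0) + e_3·(0) + e_4·(1) = 0
L: e_1·(2) + e_2·(2) + e_3·(0) + e_4·(1) = 0
T: e_1·(-3) + e_2·(-1) + e_3·(1) + e_4·(-2) = 0
Solving this homogeneous linear system for the smallest-integer solution (first nonzero entry positive) gives (2, -1, 1, -2).

(2, -1, 1, -2)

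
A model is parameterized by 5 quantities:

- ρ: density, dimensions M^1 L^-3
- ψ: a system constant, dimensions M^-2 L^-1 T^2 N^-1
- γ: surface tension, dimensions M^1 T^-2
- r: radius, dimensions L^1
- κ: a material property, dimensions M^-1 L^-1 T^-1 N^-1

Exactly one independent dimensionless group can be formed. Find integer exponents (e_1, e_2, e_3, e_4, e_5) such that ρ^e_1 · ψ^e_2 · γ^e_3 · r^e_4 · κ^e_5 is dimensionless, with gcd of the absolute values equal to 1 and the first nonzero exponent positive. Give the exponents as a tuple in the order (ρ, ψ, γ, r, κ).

M: e_1·(1) + e_2·(-2) + e_3·(1) + e_4·(0) + e_5·(-1) = 0
L: e_1·(-3) + e_2·(-1) + e_3·(0) + e_4·(1) + e_5·(-1) = 0
T: e_1·(0) + e_2·(2) + e_3·(-2) + e_4·(0) + e_5·(-1) = 0
N: e_1·(0) + e_2·(-1) + e_3·(0) + e_4·(0) + e_5·(-1) = 0
Solving this homogeneous linear system for the smallest-integer solution (first nonzero entry positive) gives (1, -2, -3, 3, 2).

(1, -2, -3, 3, 2)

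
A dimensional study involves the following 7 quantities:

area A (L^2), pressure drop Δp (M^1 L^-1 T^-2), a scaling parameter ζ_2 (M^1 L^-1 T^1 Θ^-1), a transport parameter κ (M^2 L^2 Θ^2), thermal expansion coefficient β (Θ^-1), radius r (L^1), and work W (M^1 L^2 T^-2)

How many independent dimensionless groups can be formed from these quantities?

3

There are 7 variables and 4 base dimensions (M, L, T, Θ).
The dimension matrix has rank 4.
Independent dimensionless groups: 7 − 4 = 3.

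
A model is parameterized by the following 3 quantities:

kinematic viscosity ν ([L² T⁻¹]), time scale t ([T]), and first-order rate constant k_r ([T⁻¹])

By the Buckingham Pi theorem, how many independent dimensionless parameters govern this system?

There are 3 variables and 2 base dimensions (L, T).
The dimension matrix has rank 2.
Independent dimensionless groups: 3 − 2 = 1.

1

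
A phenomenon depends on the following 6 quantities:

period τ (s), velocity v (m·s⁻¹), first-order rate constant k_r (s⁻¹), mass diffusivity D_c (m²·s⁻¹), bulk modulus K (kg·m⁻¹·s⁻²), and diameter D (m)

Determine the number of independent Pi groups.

There are 6 variables and 3 base dimensions (M, L, T).
The dimension matrix has rank 3.
Independent dimensionless groups: 6 − 3 = 3.

3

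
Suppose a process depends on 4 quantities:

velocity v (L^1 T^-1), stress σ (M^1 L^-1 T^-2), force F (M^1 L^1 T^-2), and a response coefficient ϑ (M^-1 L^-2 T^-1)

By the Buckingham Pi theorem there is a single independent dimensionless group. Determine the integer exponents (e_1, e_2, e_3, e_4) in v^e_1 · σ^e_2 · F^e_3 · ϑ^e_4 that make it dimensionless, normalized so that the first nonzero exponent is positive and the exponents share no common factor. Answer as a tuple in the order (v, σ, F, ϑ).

(3, 2, -3, -1)

M: e_1·(0) + e_2·(1) + e_3·(1) + e_4·(-1) = 0
L: e_1·(1) + e_2·(-1) + e_3·(1) + e_4·(-2) = 0
T: e_1·(-1) + e_2·(-2) + e_3·(-2) + e_4·(-1) = 0
Solving this homogeneous linear system for the smallest-integer solution (first nonzero entry positive) gives (3, 2, -3, -1).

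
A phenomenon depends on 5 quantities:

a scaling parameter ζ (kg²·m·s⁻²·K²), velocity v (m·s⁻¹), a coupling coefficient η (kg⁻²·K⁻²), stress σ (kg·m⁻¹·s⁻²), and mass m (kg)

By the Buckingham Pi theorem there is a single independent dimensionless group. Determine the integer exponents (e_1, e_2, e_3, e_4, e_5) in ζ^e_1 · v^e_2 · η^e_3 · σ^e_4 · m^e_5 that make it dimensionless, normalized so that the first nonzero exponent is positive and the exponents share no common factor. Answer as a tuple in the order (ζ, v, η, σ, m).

M: e_1·(2) + e_2·(0) + e_3·(-2) + e_4·(1) + e_5·(1) = 0
L: e_1·(1) + e_2·(1) + e_3·(0) + e_4·(-1) + e_5·(0) = 0
T: e_1·(-2) + e_2·(-1) + e_3·(0) + e_4·(-2) + e_5·(0) = 0
Θ: e_1·(2) + e_2·(0) + e_3·(-2) + e_4·(0) + e_5·(0) = 0
Solving this homogeneous linear system for the smallest-integer solution (first nonzero entry positive) gives (3, -4, 3, -1, 1).

(3, -4, 3, -1, 1)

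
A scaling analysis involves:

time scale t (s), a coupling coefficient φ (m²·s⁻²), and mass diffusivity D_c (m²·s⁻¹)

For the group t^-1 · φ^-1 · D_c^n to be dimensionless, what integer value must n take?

Balance the L exponent: (2)·n from D_c, plus −(0) − (2) = -2 from the rest, must sum to zero.
2n − 2 = 0, so n = 1.

1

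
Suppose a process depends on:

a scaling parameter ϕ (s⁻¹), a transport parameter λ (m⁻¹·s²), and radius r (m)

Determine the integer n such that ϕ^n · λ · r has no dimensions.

2

Balance the T exponent: (-1)·n from ϕ, plus (2) + (0) = 2 from the rest, must sum to zero.
−n + 2 = 0, so n = 2.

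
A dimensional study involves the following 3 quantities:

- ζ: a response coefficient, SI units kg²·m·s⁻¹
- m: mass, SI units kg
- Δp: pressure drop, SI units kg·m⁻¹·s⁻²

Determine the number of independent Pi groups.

There are 3 variables and 3 base dimensions (M, L, T).
The dimension matrix has rank 3.
Independent dimensionless groups: 3 − 3 = 0.

0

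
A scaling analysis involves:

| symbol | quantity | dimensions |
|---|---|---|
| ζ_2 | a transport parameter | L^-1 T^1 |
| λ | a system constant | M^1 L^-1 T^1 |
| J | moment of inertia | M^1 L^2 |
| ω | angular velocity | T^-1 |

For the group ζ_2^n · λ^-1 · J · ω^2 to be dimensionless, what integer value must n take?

Balance the L exponent: (-1)·n from ζ_2, plus −(-1) + (2) + 2·(0) = 3 from the rest, must sum to zero.
−n + 3 = 0, so n = 3.

3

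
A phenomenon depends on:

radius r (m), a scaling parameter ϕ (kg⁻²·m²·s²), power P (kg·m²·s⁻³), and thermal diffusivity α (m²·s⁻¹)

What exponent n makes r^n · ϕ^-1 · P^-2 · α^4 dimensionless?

-2

Balance the L exponent: (1)·n from r, plus −(2) − 2·(2) + 4·(2) = 2 from the rest, must sum to zero.
n + 2 = 0, so n = -2.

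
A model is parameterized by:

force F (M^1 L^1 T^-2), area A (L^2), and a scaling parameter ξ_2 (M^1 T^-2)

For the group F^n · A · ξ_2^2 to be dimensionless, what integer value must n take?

-2

Balance the M exponent: (1)·n from F, plus (0) + 2·(1) = 2 from the rest, must sum to zero.
n + 2 = 0, so n = -2.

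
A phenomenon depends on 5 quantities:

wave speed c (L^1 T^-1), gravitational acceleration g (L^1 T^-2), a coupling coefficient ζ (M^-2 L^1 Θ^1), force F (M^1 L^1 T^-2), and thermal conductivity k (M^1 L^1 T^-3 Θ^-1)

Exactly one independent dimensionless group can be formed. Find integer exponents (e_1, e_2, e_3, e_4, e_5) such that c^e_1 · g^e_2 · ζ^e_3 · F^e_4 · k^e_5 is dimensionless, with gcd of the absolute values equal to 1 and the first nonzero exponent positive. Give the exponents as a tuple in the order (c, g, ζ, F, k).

M: e_1·(0) + e_2·(0) + e_3·(-2) + e_4·(1) + e_5·(1) = 0
L: e_1·(1) + e_2·(1) + e_3·(1) + e_4·(1) + e_5·(1) = 0
T: e_1·(-1) + e_2·(-2) + e_3·(0) + e_4·(-2) + e_5·(-3) = 0
Θ: e_1·(0) + e_2·(0) + e_3·(1) + e_4·(0) + e_5·(-1) = 0
Solving this homogeneous linear system for the smallest-integer solution (first nonzero entry positive) gives (1, 2, -1, -1, -1).

(1, 2, -1, -1, -1)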